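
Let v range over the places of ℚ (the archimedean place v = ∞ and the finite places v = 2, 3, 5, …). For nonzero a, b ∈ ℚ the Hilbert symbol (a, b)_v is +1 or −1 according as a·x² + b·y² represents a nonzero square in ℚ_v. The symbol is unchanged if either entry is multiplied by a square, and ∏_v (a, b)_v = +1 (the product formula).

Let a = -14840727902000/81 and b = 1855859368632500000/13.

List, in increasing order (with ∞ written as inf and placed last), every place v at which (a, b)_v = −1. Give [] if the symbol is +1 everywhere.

[2, 5, 29, 53]

Mod squares: a ≡ -1595, b ≡ 6890. Check v ∈ {∞, 2, 3, 5, 7, 11, 13, 29, 53}.
v=3: a=3^-4·(≡1), b=3^0·(≡2) mod 3; (1|3)=+1, (2|3)=-1; (−1)^{-4·0·1}·(+1)^0·(-1)^-4 = +1.
v=5: a=5^3·(≡4), b=5^7·(≡2) mod 5; (4|5)=+1, (2|5)=-1; (−1)^{3·7·2}·(+1)^7·(-1)^3 = -1.
v=13: a=13^2·(≡12), b=13^-1·(≡3) mod 13; (12|13)=+1, (3|13)=+1; (−1)^{2·-1·6}·(+1)^-1·(+1)^2 = +1.
v=11: a=11^1·(≡5), b=11^2·(≡3) mod 11; (5|11)=+1, (3|11)=+1; (−1)^{1·2·5}·(+1)^2·(+1)^1 = +1.
v=∞: -1595 < 0 and 6890 > 0  ⇒  (a,b)_∞ = +1.
v=53: a=53^2·(≡33), b=53^3·(≡52) mod 53; (33|53)=-1, (52|53)=+1; (−1)^{2·3·26}·(-1)^3·(+1)^2 = -1.
v=2: v_2(a)=4, v_2(b)=5; units ≡ 5, 5 (mod 8); ε·ε+αω+βω = 0·0+4·1+5·1 ≡ 1  ⇒  (a,b)_2 = -1.
v=7: a=7^2·(≡4), b=7^2·(≡2) mod 7; (4|7)=+1, (2|7)=+1; (−1)^{2·2·3}·(+1)^2·(+1)^2 = +1.
v=29: a=29^1·(≡11), b=29^2·(≡27) mod 29; (11|29)=-1, (27|29)=-1; (−1)^{1·2·14}·(-1)^2·(-1)^1 = -1.
(-1595, 6890 / ℚ) ramifies at {2, 5, 29, 53}: a division algebra.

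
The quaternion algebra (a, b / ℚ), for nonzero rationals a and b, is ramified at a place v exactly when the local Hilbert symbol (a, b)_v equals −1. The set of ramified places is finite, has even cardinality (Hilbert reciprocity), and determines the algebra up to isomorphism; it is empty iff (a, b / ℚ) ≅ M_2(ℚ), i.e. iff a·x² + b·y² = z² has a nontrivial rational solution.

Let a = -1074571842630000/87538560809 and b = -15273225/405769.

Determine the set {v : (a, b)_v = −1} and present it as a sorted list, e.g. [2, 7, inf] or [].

(a, b) ≡ (-745503, -561) mod (ℚ^×)²; places V = {2, 3, 5, 7, 11, 13, 17, 19, 23, 29, 41, ∞}.
(a,b)_∞: sgn(-745503)=−, sgn(-561)=−, so -1.
(a,b)_29: α=1, u≡20; β=0, v≡2 (mod 29); (20|29)=+1, (2|29)=-1; sign (−1)^0·+1^0·-1^1 = -1.
(a,b)_13: α=2, u≡6; β=-2, v≡8 (mod 13); (6|13)=-1, (8|13)=-1; sign (−1)^0·-1^-2·-1^2 = +1.
(a,b)_2: α=4, β=0; u≡1, v≡7 (mod 8); ε(u)ε(v)=0·1, αω(v)=4·0, βω(u)=0·0; sum ≡ 0  ⇒  +1.
(a,b)_5: α=4, u≡3; β=2, v≡4 (mod 5); (3|5)=-1, (4|5)=+1; sign (−1)^0·-1^2·+1^4 = +1.
(a,b)_19: α=1, u≡5; β=0, v≡4 (mod 19); (5|19)=+1, (4|19)=+1; sign (−1)^0·+1^0·+1^1 = +1.
(a,b)_11: α=3, u≡9; β=3, v≡9 (mod 11); (9|11)=+1, (9|11)=+1; sign (−1)^1·+1^3·+1^3 = -1.
(a,b)_3: α=1, u≡1; β=3, v≡2 (mod 3); (1|3)=+1, (2|3)=-1; sign (−1)^1·+1^3·-1^1 = +1.
(a,b)_23: α=-2, u≡17; β=0, v≡21 (mod 23); (17|23)=-1, (21|23)=-1; sign (−1)^0·-1^0·-1^-2 = +1.
(a,b)_41: α=-3, u≡37; β=0, v≡24 (mod 41); (37|41)=+1, (24|41)=-1; sign (−1)^0·+1^0·-1^-3 = -1.
(a,b)_7: α=-4, u≡2; β=-4, v≡5 (mod 7); (2|7)=+1, (5|7)=-1; sign (−1)^0·+1^-4·-1^-4 = +1.
(a,b)_17: α=2, u≡9; β=1, v≡15 (mod 17); (9|17)=+1, (15|17)=+1; sign (−1)^0·+1^1·+1^2 = +1.
(-745503, -561 / ℚ) ramifies at {11, 29, 41, ∞}: a division algebra.

[11, 29, 41, inf]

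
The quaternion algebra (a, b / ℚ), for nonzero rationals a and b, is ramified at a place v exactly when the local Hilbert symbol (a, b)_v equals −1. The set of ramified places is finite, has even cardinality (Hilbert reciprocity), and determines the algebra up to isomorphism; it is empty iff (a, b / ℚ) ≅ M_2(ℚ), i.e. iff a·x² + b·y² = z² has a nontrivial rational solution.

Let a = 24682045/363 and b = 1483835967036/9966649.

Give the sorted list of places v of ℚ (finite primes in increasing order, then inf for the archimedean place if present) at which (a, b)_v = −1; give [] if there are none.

(a, b) ≡ (256215, 551) mod (ℚ^×)²; places V = {2, 3, 5, 7, 11, 17, 19, 29, 31, 41, ∞}.
(a,b)_7: α=0, u≡4; β=-2, v≡5 (mod 7); (4|7)=+1, (5|7)=-1; sign (−1)^0·+1^-2·-1^0 = +1.
(a,b)_41: α=0, u≡13; β=-2, v≡2 (mod 41); (13|41)=-1, (2|41)=+1; sign (−1)^0·-1^-2·+1^0 = +1.
(a,b)_19: α=1, u≡3; β=1, v≡13 (mod 19); (3|19)=-1, (13|19)=-1; sign (−1)^1·-1^1·-1^1 = -1.
(a,b)_31: α=1, u≡1; β=4, v≡23 (mod 31); (1|31)=+1, (23|31)=-1; sign (−1)^0·+1^4·-1^1 = -1.
(a,b)_2: α=0, β=2; u≡7, v≡7 (mod 8); ε(u)ε(v)=1·1, αω(v)=0·0, βω(u)=2·0; sum ≡ 1  ⇒  -1.
(a,b)_11: α=-2, u≡1; β=-2, v≡5 (mod 11); (1|11)=+1, (5|11)=+1; sign (−1)^0·+1^-2·+1^-2 = +1.
(a,b)_17: α=2, u≡8; β=0, v≡11 (mod 17); (8|17)=+1, (11|17)=-1; sign (−1)^0·+1^0·-1^2 = +1.
(a,b)_∞: sgn(256215)=+, sgn(551)=+, so +1.
(a,b)_5: α=1, u≡3; β=0, v≡4 (mod 5); (3|5)=-1, (4|5)=+1; sign (−1)^0·-1^0·+1^1 = +1.
(a,b)_29: α=1, u≡26; β=1, v≡14 (mod 29); (26|29)=-1, (14|29)=-1; sign (−1)^0·-1^1·-1^1 = +1.
(a,b)_3: α=-1, u≡1; β=6, v≡2 (mod 3); (1|3)=+1, (2|3)=-1; sign (−1)^0·+1^6·-1^-1 = -1.
(256215, 551 / ℚ) ramifies at {2, 3, 19, 31}: a division algebra.

[2, 3, 19, 31]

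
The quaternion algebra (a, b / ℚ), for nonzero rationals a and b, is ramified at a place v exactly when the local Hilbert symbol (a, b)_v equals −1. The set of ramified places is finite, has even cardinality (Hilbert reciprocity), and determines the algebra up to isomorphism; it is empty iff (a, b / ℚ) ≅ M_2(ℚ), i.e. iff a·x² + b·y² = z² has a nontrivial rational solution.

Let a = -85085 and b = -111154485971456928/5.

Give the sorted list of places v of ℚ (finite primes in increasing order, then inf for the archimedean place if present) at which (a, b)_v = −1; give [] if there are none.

[11, inf]

Mod squares: a ≡ -85085, b ≡ -13090. Check v ∈ {∞, 2, 3, 5, 7, 11, 13, 17}.
v=3: a=3^0·(≡1), b=3^8·(≡2) mod 3; (1|3)=+1, (2|3)=-1; (−1)^{0·8·1}·(+1)^8·(-1)^0 = +1.
v=13: a=13^1·(≡7), b=13^4·(≡9) mod 13; (7|13)=-1, (9|13)=+1; (−1)^{1·4·6}·(-1)^4·(+1)^1 = +1.
v=2: v_2(a)=0, v_2(b)=5; units ≡ 3, 7 (mod 8); ε·ε+αω+βω = 1·1+0·0+5·1 ≡ 0  ⇒  (a,b)_2 = +1.
v=17: a=17^1·(≡10), b=17^3·(≡14) mod 17; (10|17)=-1, (14|17)=-1; (−1)^{1·3·8}·(-1)^3·(-1)^1 = +1.
v=7: a=7^1·(≡4), b=7^3·(≡5) mod 7; (4|7)=+1, (5|7)=-1; (−1)^{1·3·3}·(+1)^3·(-1)^1 = +1.
v=∞: -85085 < 0 and -13090 < 0  ⇒  (a,b)_∞ = -1.
v=5: a=5^1·(≡3), b=5^-1·(≡2) mod 5; (3|5)=-1, (2|5)=-1; (−1)^{1·-1·2}·(-1)^-1·(-1)^1 = +1.
v=11: a=11^1·(≡9), b=11^1·(≡4) mod 11; (9|11)=+1, (4|11)=+1; (−1)^{1·1·5}·(+1)^1·(+1)^1 = -1.
|Ram(-85085, -13090)| = 2, even; anisotropic at {11, ∞}.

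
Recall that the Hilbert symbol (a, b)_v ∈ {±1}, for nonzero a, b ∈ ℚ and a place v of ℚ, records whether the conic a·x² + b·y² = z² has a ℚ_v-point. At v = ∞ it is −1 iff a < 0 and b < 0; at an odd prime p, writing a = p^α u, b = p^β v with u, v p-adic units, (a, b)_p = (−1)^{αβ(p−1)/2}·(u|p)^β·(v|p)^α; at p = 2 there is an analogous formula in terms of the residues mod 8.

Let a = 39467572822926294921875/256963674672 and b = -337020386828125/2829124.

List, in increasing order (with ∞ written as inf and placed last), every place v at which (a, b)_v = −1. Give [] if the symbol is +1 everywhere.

[3, 5, 13, 23]

(a, b) ≡ (345345, -13) mod (ℚ^×)²; places V = {2, 3, 5, 7, 11, 13, 23, 29, ∞}.
(a,b)_29: α=-6, u≡1; β=-4, v≡24 (mod 29); (1|29)=+1, (24|29)=+1; sign (−1)^0·+1^-4·+1^-6 = +1.
(a,b)_13: α=1, u≡5; β=1, v≡10 (mod 13); (5|13)=-1, (10|13)=+1; sign (−1)^0·-1^1·+1^1 = -1.
(a,b)_3: α=-3, u≡2; β=0, v≡2 (mod 3); (2|3)=-1, (2|3)=-1; sign (−1)^0·-1^0·-1^-3 = -1.
(a,b)_2: α=-4, β=-2; u≡1, v≡3 (mod 8); ε(u)ε(v)=0·1, αω(v)=-4·1, βω(u)=-2·0; sum ≡ 0  ⇒  +1.
(a,b)_23: α=7, u≡11; β=4, v≡22 (mod 23); (11|23)=-1, (22|23)=-1; sign (−1)^0·-1^4·-1^7 = -1.
(a,b)_7: α=3, u≡6; β=2, v≡1 (mod 7); (6|7)=-1, (1|7)=+1; sign (−1)^0·-1^2·+1^3 = +1.
(a,b)_5: α=9, u≡4; β=6, v≡2 (mod 5); (4|5)=+1, (2|5)=-1; sign (−1)^0·+1^6·-1^9 = -1.
(a,b)_∞: sgn(345345)=+, sgn(-13)=−, so +1.
(a,b)_11: α=3, u≡3; β=2, v≡5 (mod 11); (3|11)=+1, (5|11)=+1; sign (−1)^0·+1^2·+1^3 = +1.
(345345, -13 / ℚ) ramifies at {3, 5, 13, 23}: a division algebra.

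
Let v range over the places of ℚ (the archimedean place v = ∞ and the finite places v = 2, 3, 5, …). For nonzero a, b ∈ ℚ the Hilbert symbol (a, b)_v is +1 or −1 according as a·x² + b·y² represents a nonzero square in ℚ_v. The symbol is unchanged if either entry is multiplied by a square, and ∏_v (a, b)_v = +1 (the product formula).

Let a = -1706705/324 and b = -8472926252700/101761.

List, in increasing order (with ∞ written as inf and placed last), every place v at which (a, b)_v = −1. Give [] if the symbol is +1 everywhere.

[5, 13, 31, inf]

(a, b) ≡ (-14105, -7) mod (ℚ^×)²; places V = {2, 3, 5, 7, 11, 13, 29, 31, ∞}.
(a,b)_11: α=2, u≡6; β=-2, v≡5 (mod 11); (6|11)=-1, (5|11)=+1; sign (−1)^0·-1^-2·+1^2 = +1.
(a,b)_2: α=-2, β=2; u≡7, v≡1 (mod 8); ε(u)ε(v)=1·0, αω(v)=-2·0, βω(u)=2·0; sum ≡ 0  ⇒  +1.
(a,b)_29: α=0, u≡18; β=-2, v≡13 (mod 29); (18|29)=-1, (13|29)=+1; sign (−1)^0·-1^-2·+1^0 = +1.
(a,b)_5: α=1, u≡1; β=2, v≡2 (mod 5); (1|5)=+1, (2|5)=-1; sign (−1)^0·+1^2·-1^1 = -1.
(a,b)_7: α=1, u≡1; β=3, v≡3 (mod 7); (1|7)=+1, (3|7)=-1; sign (−1)^1·+1^3·-1^1 = +1.
(a,b)_13: α=1, u≡11; β=4, v≡8 (mod 13); (11|13)=-1, (8|13)=-1; sign (−1)^0·-1^4·-1^1 = -1.
(a,b)_31: α=1, u≡20; β=2, v≡12 (mod 31); (20|31)=+1, (12|31)=-1; sign (−1)^0·+1^2·-1^1 = -1.
(a,b)_3: α=-4, u≡1; β=2, v≡2 (mod 3); (1|3)=+1, (2|3)=-1; sign (−1)^0·+1^2·-1^-4 = +1.
(a,b)_∞: sgn(-14105)=−, sgn(-7)=−, so -1.
|Ram(-14105, -7)| = 4, even; anisotropic at {5, 13, 31, ∞}.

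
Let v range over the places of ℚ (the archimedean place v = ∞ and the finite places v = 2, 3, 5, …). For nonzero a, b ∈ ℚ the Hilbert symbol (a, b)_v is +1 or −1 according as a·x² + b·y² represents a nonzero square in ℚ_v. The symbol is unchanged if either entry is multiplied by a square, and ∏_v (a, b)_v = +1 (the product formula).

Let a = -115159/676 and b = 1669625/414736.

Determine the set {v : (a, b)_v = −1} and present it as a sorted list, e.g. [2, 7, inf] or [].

(a, b) ≡ (-319, 185) mod (ℚ^×)²; places V = {2, 5, 7, 11, 13, 19, 23, 29, 37, ∞}.
(a,b)_37: α=0, u≡17; β=1, v≡32 (mod 37); (17|37)=-1, (32|37)=-1; sign (−1)^0·-1^1·-1^0 = -1.
(a,b)_2: α=-2, β=-4; u≡1, v≡1 (mod 8); ε(u)ε(v)=0·0, αω(v)=-2·0, βω(u)=-4·0; sum ≡ 0  ⇒  +1.
(a,b)_19: α=2, u≡9; β=2, v≡2 (mod 19); (9|19)=+1, (2|19)=-1; sign (−1)^0·+1^2·-1^2 = +1.
(a,b)_23: α=0, u≡13; β=-2, v≡16 (mod 23); (13|23)=+1, (16|23)=+1; sign (−1)^0·+1^-2·+1^0 = +1.
(a,b)_13: α=-2, u≡2; β=0, v≡10 (mod 13); (2|13)=-1, (10|13)=+1; sign (−1)^0·-1^0·+1^-2 = +1.
(a,b)_5: α=0, u≡1; β=3, v≡2 (mod 5); (1|5)=+1, (2|5)=-1; sign (−1)^0·+1^3·-1^0 = +1.
(a,b)_7: α=0, u≡3; β=-2, v≡6 (mod 7); (3|7)=-1, (6|7)=-1; sign (−1)^0·-1^-2·-1^0 = +1.
(a,b)_∞: sgn(-319)=−, sgn(185)=+, so +1.
(a,b)_29: α=1, u≡26; β=0, v≡26 (mod 29); (26|29)=-1, (26|29)=-1; sign (−1)^0·-1^0·-1^1 = -1.
(a,b)_11: α=1, u≡5; β=0, v≡4 (mod 11); (5|11)=+1, (4|11)=+1; sign (−1)^0·+1^0·+1^1 = +1.
Ram(-319, 185) = {29, 37}; no ℚ_29-point on the conic.

[29, 37]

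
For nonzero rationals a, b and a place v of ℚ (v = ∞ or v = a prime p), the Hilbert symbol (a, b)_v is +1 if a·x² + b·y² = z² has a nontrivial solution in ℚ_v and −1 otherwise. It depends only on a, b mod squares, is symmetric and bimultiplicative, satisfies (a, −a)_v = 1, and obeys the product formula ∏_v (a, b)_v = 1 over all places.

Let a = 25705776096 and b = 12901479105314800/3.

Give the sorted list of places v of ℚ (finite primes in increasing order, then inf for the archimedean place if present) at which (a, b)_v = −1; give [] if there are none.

Mod squares: a ≡ 2926, b ≡ 741. Check v ∈ {∞, 2, 3, 5, 7, 11, 13, 19}.
v=5: a=5^0·(≡1), b=5^2·(≡4) mod 5; (1|5)=+1, (4|5)=+1; (−1)^{0·2·2}·(+1)^2·(+1)^0 = +1.
v=7: a=7^1·(≡3), b=7^2·(≡5) mod 7; (3|7)=-1, (5|7)=-1; (−1)^{1·2·3}·(-1)^2·(-1)^1 = -1.
v=∞: 2926 > 0 and 741 > 0  ⇒  (a,b)_∞ = +1.
v=2: v_2(a)=5, v_2(b)=4; units ≡ 7, 5 (mod 8); ε·ε+αω+βω = 1·0+5·1+4·0 ≡ 1  ⇒  (a,b)_2 = -1.
v=13: a=13^2·(≡10), b=13^3·(≡11) mod 13; (10|13)=+1, (11|13)=-1; (−1)^{2·3·6}·(+1)^3·(-1)^2 = +1.
v=11: a=11^1·(≡6), b=11^2·(≡9) mod 11; (6|11)=-1, (9|11)=+1; (−1)^{1·2·5}·(-1)^2·(+1)^1 = +1.
v=3: a=3^2·(≡1), b=3^-1·(≡1) mod 3; (1|3)=+1, (1|3)=+1; (−1)^{2·-1·1}·(+1)^-1·(+1)^2 = +1.
v=19: a=19^3·(≡13), b=19^5·(≡4) mod 19; (13|19)=-1, (4|19)=+1; (−1)^{3·5·9}·(-1)^5·(+1)^3 = +1.
(2926, 741 / ℚ) ramifies at {2, 7}: a division algebra.

[2, 7]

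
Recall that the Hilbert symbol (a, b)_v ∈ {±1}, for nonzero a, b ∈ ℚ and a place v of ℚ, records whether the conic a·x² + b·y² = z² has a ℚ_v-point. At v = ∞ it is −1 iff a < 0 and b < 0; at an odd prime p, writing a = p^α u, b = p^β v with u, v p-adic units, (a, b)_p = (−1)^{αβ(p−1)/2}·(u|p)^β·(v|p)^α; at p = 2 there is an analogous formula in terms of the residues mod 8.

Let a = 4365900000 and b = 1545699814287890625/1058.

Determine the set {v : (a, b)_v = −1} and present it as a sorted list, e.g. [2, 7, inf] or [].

[3, 7, 11, 13]

(a, b) ≡ (110, 546) mod (ℚ^×)²; places V = {2, 3, 5, 7, 11, 13, 23, ∞}.
(a,b)_3: α=4, u≡2; β=7, v≡2 (mod 3); (2|3)=-1, (2|3)=-1; sign (−1)^0·-1^7·-1^4 = -1.
(a,b)_23: α=0, u≡3; β=-2, v≡17 (mod 23); (3|23)=+1, (17|23)=-1; sign (−1)^0·+1^-2·-1^0 = +1.
(a,b)_5: α=5, u≡3; β=8, v≡4 (mod 5); (3|5)=-1, (4|5)=+1; sign (−1)^0·-1^8·+1^5 = +1.
(a,b)_2: α=5, β=-1; u≡7, v≡1 (mod 8); ε(u)ε(v)=1·0, αω(v)=5·0, βω(u)=-1·0; sum ≡ 0  ⇒  +1.
(a,b)_7: α=2, u≡3; β=7, v≡2 (mod 7); (3|7)=-1, (2|7)=+1; sign (−1)^0·-1^7·+1^2 = -1.
(a,b)_∞: sgn(110)=+, sgn(546)=+, so +1.
(a,b)_13: α=0, u≡7; β=3, v≡1 (mod 13); (7|13)=-1, (1|13)=+1; sign (−1)^0·-1^3·+1^0 = -1.
(a,b)_11: α=1, u≡2; β=0, v≡6 (mod 11); (2|11)=-1, (6|11)=-1; sign (−1)^0·-1^0·-1^1 = -1.
|Ram(110, 546)| = 4, even; anisotropic at {3, 7, 11, 13}.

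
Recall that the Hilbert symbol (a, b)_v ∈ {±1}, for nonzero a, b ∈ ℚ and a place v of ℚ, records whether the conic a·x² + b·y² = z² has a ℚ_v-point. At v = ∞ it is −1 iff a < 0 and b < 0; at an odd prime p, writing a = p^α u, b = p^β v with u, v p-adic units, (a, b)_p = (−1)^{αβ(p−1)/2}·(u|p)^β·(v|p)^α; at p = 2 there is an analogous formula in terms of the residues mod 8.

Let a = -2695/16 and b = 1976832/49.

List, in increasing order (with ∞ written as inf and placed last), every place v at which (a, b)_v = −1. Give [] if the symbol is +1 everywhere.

[3, 5]

Mod squares: a ≡ -55, b ≡ 858. Check v ∈ {∞, 2, 3, 5, 7, 11, 13}.
v=13: a=13^0·(≡3), b=13^1·(≡12) mod 13; (3|13)=+1, (12|13)=+1; (−1)^{0·1·6}·(+1)^1·(+1)^0 = +1.
v=∞: -55 < 0 and 858 > 0  ⇒  (a,b)_∞ = +1.
v=2: v_2(a)=-4, v_2(b)=9; units ≡ 1, 5 (mod 8); ε·ε+αω+βω = 0·0+-4·1+9·0 ≡ 0  ⇒  (a,b)_2 = +1.
v=7: a=7^2·(≡4), b=7^-2·(≡4) mod 7; (4|7)=+1, (4|7)=+1; (−1)^{2·-2·3}·(+1)^-2·(+1)^2 = +1.
v=5: a=5^1·(≡1), b=5^0·(≡3) mod 5; (1|5)=+1, (3|5)=-1; (−1)^{1·0·2}·(+1)^0·(-1)^1 = -1.
v=3: a=3^0·(≡2), b=3^3·(≡1) mod 3; (2|3)=-1, (1|3)=+1; (−1)^{0·3·1}·(-1)^3·(+1)^0 = -1.
v=11: a=11^1·(≡6), b=11^1·(≡1) mod 11; (6|11)=-1, (1|11)=+1; (−1)^{1·1·5}·(-1)^1·(+1)^1 = +1.
Ram(-55, 858) = {3, 5}; no ℚ_3-point on the conic.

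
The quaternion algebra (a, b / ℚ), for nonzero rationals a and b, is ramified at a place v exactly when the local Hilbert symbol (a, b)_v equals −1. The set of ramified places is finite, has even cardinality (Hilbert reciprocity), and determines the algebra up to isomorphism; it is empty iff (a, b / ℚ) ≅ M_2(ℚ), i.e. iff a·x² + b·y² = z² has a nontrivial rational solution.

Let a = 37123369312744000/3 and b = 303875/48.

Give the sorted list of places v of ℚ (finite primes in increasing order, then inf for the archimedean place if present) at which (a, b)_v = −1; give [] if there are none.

Mod squares: a ≡ 40755, b ≡ 36465. Check v ∈ {∞, 2, 3, 5, 11, 13, 17, 19}.
v=11: a=11^3·(≡4), b=11^1·(≡1) mod 11; (4|11)=+1, (1|11)=+1; (−1)^{3·1·5}·(+1)^1·(+1)^3 = -1.
v=∞: 40755 > 0 and 36465 > 0  ⇒  (a,b)_∞ = +1.
v=13: a=13^3·(≡8), b=13^1·(≡3) mod 13; (8|13)=-1, (3|13)=+1; (−1)^{3·1·6}·(-1)^1·(+1)^3 = -1.
v=19: a=19^1·(≡7), b=19^0·(≡16) mod 19; (7|19)=+1, (16|19)=+1; (−1)^{1·0·9}·(+1)^0·(+1)^1 = +1.
v=2: v_2(a)=6, v_2(b)=-4; units ≡ 3, 1 (mod 8); ε·ε+αω+βω = 1·0+6·0+-4·1 ≡ 0  ⇒  (a,b)_2 = +1.
v=3: a=3^-1·(≡1), b=3^-1·(≡2) mod 3; (1|3)=+1, (2|3)=-1; (−1)^{-1·-1·1}·(+1)^-1·(-1)^-1 = +1.
v=5: a=5^3·(≡4), b=5^3·(≡2) mod 5; (4|5)=+1, (2|5)=-1; (−1)^{3·3·2}·(+1)^3·(-1)^3 = -1.
v=17: a=17^4·(≡3), b=17^1·(≡3) mod 17; (3|17)=-1, (3|17)=-1; (−1)^{4·1·8}·(-1)^1·(-1)^4 = -1.
Ram(40755, 36465) = {5, 11, 13, 17}; no ℚ_5-point on the conic.

[5, 11, 13, 17]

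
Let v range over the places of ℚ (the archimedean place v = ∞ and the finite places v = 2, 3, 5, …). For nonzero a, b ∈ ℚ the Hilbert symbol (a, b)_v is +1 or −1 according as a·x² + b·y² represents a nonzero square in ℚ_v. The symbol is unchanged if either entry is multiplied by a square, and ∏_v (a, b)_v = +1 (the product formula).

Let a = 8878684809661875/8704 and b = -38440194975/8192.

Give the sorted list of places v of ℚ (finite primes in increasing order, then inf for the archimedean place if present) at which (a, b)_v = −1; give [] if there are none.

Mod squares: a ≡ 10166, b ≡ -78. Check v ∈ {∞, 2, 3, 5, 7, 13, 17, 23}.
v=7: a=7^0·(≡4), b=7^2·(≡6) mod 7; (4|7)=+1, (6|7)=-1; (−1)^{0·2·3}·(+1)^2·(-1)^0 = +1.
v=17: a=17^-1·(≡7), b=17^0·(≡6) mod 17; (7|17)=-1, (6|17)=-1; (−1)^{-1·0·8}·(-1)^0·(-1)^-1 = -1.
v=13: a=13^3·(≡11), b=13^3·(≡6) mod 13; (11|13)=-1, (6|13)=-1; (−1)^{3·3·6}·(-1)^3·(-1)^3 = +1.
v=23: a=23^3·(≡19), b=23^2·(≡20) mod 23; (19|23)=-1, (20|23)=-1; (−1)^{3·2·11}·(-1)^2·(-1)^3 = -1.
v=2: v_2(a)=-9, v_2(b)=-13; units ≡ 3, 1 (mod 8); ε·ε+αω+βω = 1·0+-9·0+-13·1 ≡ 1  ⇒  (a,b)_2 = -1.
v=∞: 10166 > 0 and -78 < 0  ⇒  (a,b)_∞ = +1.
v=3: a=3^12·(≡2), b=3^3·(≡1) mod 3; (2|3)=-1, (1|3)=+1; (−1)^{12·3·1}·(-1)^3·(+1)^12 = -1.
v=5: a=5^4·(≡1), b=5^2·(≡3) mod 5; (1|5)=+1, (3|5)=-1; (−1)^{4·2·2}·(+1)^2·(-1)^4 = +1.
(10166, -78 / ℚ) ramifies at {2, 3, 17, 23}: a division algebra.

[2, 3, 17, 23]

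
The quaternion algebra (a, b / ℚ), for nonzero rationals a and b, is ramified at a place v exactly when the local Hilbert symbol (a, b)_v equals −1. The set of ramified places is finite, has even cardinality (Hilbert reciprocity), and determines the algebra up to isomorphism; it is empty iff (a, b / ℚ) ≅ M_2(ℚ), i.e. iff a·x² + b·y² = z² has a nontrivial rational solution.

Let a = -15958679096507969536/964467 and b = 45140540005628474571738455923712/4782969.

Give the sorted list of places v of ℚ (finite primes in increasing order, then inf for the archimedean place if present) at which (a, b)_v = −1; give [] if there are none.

[2, 3, 11, 29, 31, 53]

(a, b) ≡ (-563673, 1007) mod (ℚ^×)²; places V = {2, 3, 7, 11, 13, 17, 19, 29, 31, 53, ∞}.
(a,b)_19: α=3, u≡17; β=5, v≡2 (mod 19); (17|19)=+1, (2|19)=-1; sign (−1)^1·+1^5·-1^3 = +1.
(a,b)_7: α=-2, u≡1; β=0, v≡3 (mod 7); (1|7)=+1, (3|7)=-1; sign (−1)^0·+1^0·-1^-2 = +1.
(a,b)_31: α=1, u≡2; β=2, v≡3 (mod 31); (2|31)=+1, (3|31)=-1; sign (−1)^0·+1^2·-1^1 = -1.
(a,b)_2: α=12, β=10; u≡7, v≡7 (mod 8); ε(u)ε(v)=1·1, αω(v)=12·0, βω(u)=10·0; sum ≡ 1  ⇒  -1.
(a,b)_29: α=1, u≡1; β=2, v≡17 (mod 29); (1|29)=+1, (17|29)=-1; sign (−1)^0·+1^2·-1^1 = -1.
(a,b)_13: α=2, u≡5; β=0, v≡11 (mod 13); (5|13)=-1, (11|13)=-1; sign (−1)^0·-1^0·-1^2 = +1.
(a,b)_∞: sgn(-563673)=−, sgn(1007)=+, so +1.
(a,b)_3: α=-9, u≡2; β=-14, v≡2 (mod 3); (2|3)=-1, (2|3)=-1; sign (−1)^0·-1^-14·-1^-9 = -1.
(a,b)_53: α=2, u≡35; β=3, v≡18 (mod 53); (35|53)=-1, (18|53)=-1; sign (−1)^0·-1^3·-1^2 = -1.
(a,b)_17: α=0, u≡8; β=4, v≡13 (mod 17); (8|17)=+1, (13|17)=+1; sign (−1)^0·+1^4·+1^0 = +1.
(a,b)_11: α=3, u≡7; β=6, v≡8 (mod 11); (7|11)=-1, (8|11)=-1; sign (−1)^0·-1^6·-1^3 = -1.
Ram(-563673, 1007) = {2, 3, 11, 29, 31, 53}; no ℚ_2-point on the conic.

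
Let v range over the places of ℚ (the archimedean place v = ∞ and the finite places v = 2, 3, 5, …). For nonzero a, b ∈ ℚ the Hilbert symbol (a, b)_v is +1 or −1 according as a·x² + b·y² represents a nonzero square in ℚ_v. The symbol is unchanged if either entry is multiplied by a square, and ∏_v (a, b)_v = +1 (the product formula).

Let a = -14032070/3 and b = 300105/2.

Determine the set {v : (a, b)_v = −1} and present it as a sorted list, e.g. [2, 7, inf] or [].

[3, 19]

(a, b) ≡ (-690, 7410) mod (ℚ^×)²; places V = {2, 3, 5, 13, 19, 23, ∞}.
(a,b)_13: α=2, u≡9; β=1, v≡5 (mod 13); (9|13)=+1, (5|13)=-1; sign (−1)^0·+1^1·-1^2 = +1.
(a,b)_3: α=-1, u≡1; β=5, v≡1 (mod 3); (1|3)=+1, (1|3)=+1; sign (−1)^1·+1^5·+1^-1 = -1.
(a,b)_5: α=1, u≡2; β=1, v≡3 (mod 5); (2|5)=-1, (3|5)=-1; sign (−1)^0·-1^1·-1^1 = +1.
(a,b)_23: α=1, u≡18; β=0, v≡12 (mod 23); (18|23)=+1, (12|23)=+1; sign (−1)^0·+1^0·+1^1 = +1.
(a,b)_2: α=1, β=-1; u≡7, v≡1 (mod 8); ε(u)ε(v)=1·0, αω(v)=1·0, βω(u)=-1·0; sum ≡ 0  ⇒  +1.
(a,b)_19: α=2, u≡14; β=1, v≡3 (mod 19); (14|19)=-1, (3|19)=-1; sign (−1)^0·-1^1·-1^2 = -1.
(a,b)_∞: sgn(-690)=−, sgn(7410)=+, so +1.
|Ram(-690, 7410)| = 2, even; anisotropic at {3, 19}.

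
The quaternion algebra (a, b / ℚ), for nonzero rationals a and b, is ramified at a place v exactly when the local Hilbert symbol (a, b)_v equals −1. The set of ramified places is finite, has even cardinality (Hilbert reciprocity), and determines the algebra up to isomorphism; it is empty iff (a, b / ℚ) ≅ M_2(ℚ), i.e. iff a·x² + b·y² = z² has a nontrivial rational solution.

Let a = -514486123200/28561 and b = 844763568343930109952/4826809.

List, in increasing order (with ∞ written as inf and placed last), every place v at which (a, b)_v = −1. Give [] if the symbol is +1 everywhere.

[2, 3, 17, 29]

(a, b) ≡ (-3, 6902) mod (ℚ^×)²; places V = {2, 3, 5, 7, 11, 13, 17, 29, ∞}.
(a,b)_2: α=6, β=21; u≡5, v≡3 (mod 8); ε(u)ε(v)=0·1, αω(v)=6·1, βω(u)=21·1; sum ≡ 1  ⇒  -1.
(a,b)_5: α=2, u≡2; β=0, v≡3 (mod 5); (2|5)=-1, (3|5)=-1; sign (−1)^0·-1^0·-1^2 = +1.
(a,b)_17: α=2, u≡14; β=3, v≡16 (mod 17); (14|17)=-1, (16|17)=+1; sign (−1)^0·-1^3·+1^2 = -1.
(a,b)_13: α=-4, u≡3; β=-6, v≡12 (mod 13); (3|13)=+1, (12|13)=+1; sign (−1)^0·+1^-6·+1^-4 = +1.
(a,b)_29: α=2, u≡21; β=3, v≡22 (mod 29); (21|29)=-1, (22|29)=+1; sign (−1)^0·-1^3·+1^2 = -1.
(a,b)_∞: sgn(-3)=−, sgn(6902)=+, so +1.
(a,b)_3: α=3, u≡2; β=4, v≡2 (mod 3); (2|3)=-1, (2|3)=-1; sign (−1)^0·-1^4·-1^3 = -1.
(a,b)_11: α=0, u≡10; β=2, v≡9 (mod 11); (10|11)=-1, (9|11)=+1; sign (−1)^0·-1^2·+1^0 = +1.
(a,b)_7: α=2, u≡1; β=3, v≡6 (mod 7); (1|7)=+1, (6|7)=-1; sign (−1)^0·+1^3·-1^2 = +1.
Ram(-3, 6902) = {2, 3, 17, 29}; no ℚ_2-point on the conic.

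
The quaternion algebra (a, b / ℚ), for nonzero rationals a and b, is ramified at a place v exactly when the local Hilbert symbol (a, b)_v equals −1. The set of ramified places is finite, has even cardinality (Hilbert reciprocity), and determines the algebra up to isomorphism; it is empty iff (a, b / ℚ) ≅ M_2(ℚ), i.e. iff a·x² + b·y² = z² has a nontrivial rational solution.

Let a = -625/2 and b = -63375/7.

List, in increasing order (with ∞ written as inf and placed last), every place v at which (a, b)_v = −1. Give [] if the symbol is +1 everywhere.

[2, 5, 7, inf]

Mod squares: a ≡ -2, b ≡ -105. Check v ∈ {∞, 2, 3, 5, 7, 13}.
v=2: v_2(a)=-1, v_2(b)=0; units ≡ 7, 7 (mod 8); ε·ε+αω+βω = 1·1+-1·0+0·0 ≡ 1  ⇒  (a,b)_2 = -1.
v=∞: -2 < 0 and -105 < 0  ⇒  (a,b)_∞ = -1.
v=7: a=7^0·(≡6), b=7^-1·(≡3) mod 7; (6|7)=-1, (3|7)=-1; (−1)^{0·-1·3}·(-1)^-1·(-1)^0 = -1.
v=3: a=3^0·(≡1), b=3^1·(≡1) mod 3; (1|3)=+1, (1|3)=+1; (−1)^{0·1·1}·(+1)^1·(+1)^0 = +1.
v=5: a=5^4·(≡2), b=5^3·(≡4) mod 5; (2|5)=-1, (4|5)=+1; (−1)^{4·3·2}·(-1)^3·(+1)^4 = -1.
v=13: a=13^0·(≡6), b=13^2·(≡4) mod 13; (6|13)=-1, (4|13)=+1; (−1)^{0·2·6}·(-1)^2·(+1)^0 = +1.
(-2, -105 / ℚ) ramifies at {2, 5, 7, ∞}: a division algebra.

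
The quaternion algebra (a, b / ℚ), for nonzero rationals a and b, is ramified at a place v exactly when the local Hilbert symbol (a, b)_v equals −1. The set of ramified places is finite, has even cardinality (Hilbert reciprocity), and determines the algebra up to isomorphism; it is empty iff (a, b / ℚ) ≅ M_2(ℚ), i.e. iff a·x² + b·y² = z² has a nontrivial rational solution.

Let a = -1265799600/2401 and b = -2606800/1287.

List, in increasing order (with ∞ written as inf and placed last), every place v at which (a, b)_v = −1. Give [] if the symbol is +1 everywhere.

(a, b) ≡ (-351611, -19019) mod (ℚ^×)²; places V = {2, 3, 5, 7, 11, 13, 17, 19, 37, 43, ∞}.
(a,b)_37: α=1, u≡2; β=0, v≡28 (mod 37); (2|37)=-1, (28|37)=+1; sign (−1)^0·-1^0·+1^1 = +1.
(a,b)_11: α=0, u≡4; β=-1, v≡5 (mod 11); (4|11)=+1, (5|11)=+1; sign (−1)^0·+1^-1·+1^0 = +1.
(a,b)_7: α=-4, u≡5; β=3, v≡5 (mod 7); (5|7)=-1, (5|7)=-1; sign (−1)^0·-1^3·-1^-4 = -1.
(a,b)_17: α=1, u≡11; β=0, v≡4 (mod 17); (11|17)=-1, (4|17)=+1; sign (−1)^0·-1^0·+1^1 = +1.
(a,b)_∞: sgn(-351611)=−, sgn(-19019)=−, so -1.
(a,b)_2: α=4, β=4; u≡5, v≡5 (mod 8); ε(u)ε(v)=0·0, αω(v)=4·1, βω(u)=4·1; sum ≡ 0  ⇒  +1.
(a,b)_13: α=1, u≡8; β=-1, v≡8 (mod 13); (8|13)=-1, (8|13)=-1; sign (−1)^0·-1^-1·-1^1 = +1.
(a,b)_5: α=2, u≡1; β=2, v≡4 (mod 5); (1|5)=+1, (4|5)=+1; sign (−1)^0·+1^2·+1^2 = +1.
(a,b)_3: α=2, u≡1; β=-2, v≡1 (mod 3); (1|3)=+1, (1|3)=+1; sign (−1)^0·+1^-2·+1^2 = +1.
(a,b)_19: α=0, u≡12; β=1, v≡4 (mod 19); (12|19)=-1, (4|19)=+1; sign (−1)^0·-1^1·+1^0 = -1.
(a,b)_43: α=1, u≡31; β=0, v≡18 (mod 43); (31|43)=+1, (18|43)=-1; sign (−1)^0·+1^0·-1^1 = -1.
|Ram(-351611, -19019)| = 4, even; anisotropic at {7, 19, 43, ∞}.

[7, 19, 43, inf]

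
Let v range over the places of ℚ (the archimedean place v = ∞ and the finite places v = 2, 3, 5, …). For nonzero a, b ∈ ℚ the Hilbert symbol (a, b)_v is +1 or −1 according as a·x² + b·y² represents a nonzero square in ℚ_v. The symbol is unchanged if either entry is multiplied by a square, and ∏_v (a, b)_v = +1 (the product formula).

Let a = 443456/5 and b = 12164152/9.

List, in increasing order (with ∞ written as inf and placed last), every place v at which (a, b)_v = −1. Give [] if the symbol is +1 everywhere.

(a, b) ≡ (205, 62062) mod (ℚ^×)²; places V = {2, 3, 5, 7, 11, 13, 31, 41, ∞}.
(a,b)_7: α=0, u≡4; β=3, v≡1 (mod 7); (4|7)=+1, (1|7)=+1; sign (−1)^0·+1^3·+1^0 = +1.
(a,b)_3: α=0, u≡1; β=-2, v≡1 (mod 3); (1|3)=+1, (1|3)=+1; sign (−1)^0·+1^-2·+1^0 = +1.
(a,b)_2: α=6, β=3; u≡5, v≡7 (mod 8); ε(u)ε(v)=0·1, αω(v)=6·0, βω(u)=3·1; sum ≡ 1  ⇒  -1.
(a,b)_5: α=-1, u≡1; β=0, v≡3 (mod 5); (1|5)=+1, (3|5)=-1; sign (−1)^0·+1^0·-1^-1 = -1.
(a,b)_31: α=0, u≡25; β=1, v≡20 (mod 31); (25|31)=+1, (20|31)=+1; sign (−1)^0·+1^1·+1^0 = +1.
(a,b)_∞: sgn(205)=+, sgn(62062)=+, so +1.
(a,b)_41: α=1, u≡23; β=0, v≡12 (mod 41); (23|41)=+1, (12|41)=-1; sign (−1)^0·+1^0·-1^1 = -1.
(a,b)_13: α=2, u≡10; β=1, v≡9 (mod 13); (10|13)=+1, (9|13)=+1; sign (−1)^0·+1^1·+1^2 = +1.
(a,b)_11: α=0, u≡7; β=1, v≡10 (mod 11); (7|11)=-1, (10|11)=-1; sign (−1)^0·-1^1·-1^0 = -1.
|Ram(205, 62062)| = 4, even; anisotropic at {2, 5, 11, 41}.

[2, 5, 11, 41]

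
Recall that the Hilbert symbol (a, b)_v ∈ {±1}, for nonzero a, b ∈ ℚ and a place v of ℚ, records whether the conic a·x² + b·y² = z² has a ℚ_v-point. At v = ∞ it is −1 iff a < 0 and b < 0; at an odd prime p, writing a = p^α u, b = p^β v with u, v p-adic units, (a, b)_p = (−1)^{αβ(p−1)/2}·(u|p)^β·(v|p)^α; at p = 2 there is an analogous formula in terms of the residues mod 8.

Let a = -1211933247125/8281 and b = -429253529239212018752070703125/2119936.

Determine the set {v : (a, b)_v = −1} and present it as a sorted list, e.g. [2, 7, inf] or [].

[2, 19, 29, inf]

(a, b) ≡ (-108965, -468901) mod (ℚ^×)²; places V = {2, 3, 5, 7, 13, 19, 23, 29, 31, 37, ∞}.
(a,b)_29: α=2, u≡21; β=5, v≡1 (mod 29); (21|29)=-1, (1|29)=+1; sign (−1)^0·-1^5·+1^2 = -1.
(a,b)_37: α=1, u≡31; β=3, v≡14 (mod 37); (31|37)=-1, (14|37)=-1; sign (−1)^0·-1^3·-1^1 = +1.
(a,b)_19: α=1, u≡14; β=1, v≡12 (mod 19); (14|19)=-1, (12|19)=-1; sign (−1)^1·-1^1·-1^1 = -1.
(a,b)_13: α=-2, u≡1; β=-2, v≡4 (mod 13); (1|13)=+1, (4|13)=+1; sign (−1)^0·+1^-2·+1^-2 = +1.
(a,b)_31: α=1, u≡20; β=2, v≡28 (mod 31); (20|31)=+1, (28|31)=+1; sign (−1)^0·+1^2·+1^1 = +1.
(a,b)_5: α=3, u≡3; β=8, v≡4 (mod 5); (3|5)=-1, (4|5)=+1; sign (−1)^0·-1^8·+1^3 = +1.
(a,b)_2: α=0, β=-8; u≡3, v≡3 (mod 8); ε(u)ε(v)=1·1, αω(v)=0·1, βω(u)=-8·1; sum ≡ 1  ⇒  -1.
(a,b)_3: α=0, u≡1; β=2, v≡2 (mod 3); (1|3)=+1, (2|3)=-1; sign (−1)^0·+1^2·-1^0 = +1.
(a,b)_7: α=-2, u≡1; β=-2, v≡4 (mod 7); (1|7)=+1, (4|7)=+1; sign (−1)^0·+1^-2·+1^-2 = +1.
(a,b)_∞: sgn(-108965)=−, sgn(-468901)=−, so -1.
(a,b)_23: α=2, u≡4; β=5, v≡15 (mod 23); (4|23)=+1, (15|23)=-1; sign (−1)^0·+1^5·-1^2 = +1.
(-108965, -468901 / ℚ) ramifies at {2, 19, 29, ∞}: a division algebra.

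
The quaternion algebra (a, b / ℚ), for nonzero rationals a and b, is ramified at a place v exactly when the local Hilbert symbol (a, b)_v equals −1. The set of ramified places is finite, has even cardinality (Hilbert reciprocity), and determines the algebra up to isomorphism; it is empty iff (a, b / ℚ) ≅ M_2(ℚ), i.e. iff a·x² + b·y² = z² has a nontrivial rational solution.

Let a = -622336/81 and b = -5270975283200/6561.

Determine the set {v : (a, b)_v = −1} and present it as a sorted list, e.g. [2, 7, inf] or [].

Mod squares: a ≡ -2431, b ≡ -23. Check v ∈ {∞, 2, 3, 5, 11, 13, 17, 23}.
v=2: v_2(a)=8, v_2(b)=18; units ≡ 1, 1 (mod 8); ε·ε+αω+βω = 0·0+8·0+18·0 ≡ 0  ⇒  (a,b)_2 = +1.
v=13: a=13^1·(≡11), b=13^0·(≡4) mod 13; (11|13)=-1, (4|13)=+1; (−1)^{1·0·6}·(-1)^0·(+1)^1 = +1.
v=∞: -2431 < 0 and -23 < 0  ⇒  (a,b)_∞ = -1.
v=11: a=11^1·(≡2), b=11^2·(≡10) mod 11; (2|11)=-1, (10|11)=-1; (−1)^{1·2·5}·(-1)^2·(-1)^1 = -1.
v=23: a=23^0·(≡19), b=23^1·(≡7) mod 23; (19|23)=-1, (7|23)=-1; (−1)^{0·1·11}·(-1)^1·(-1)^0 = -1.
v=17: a=17^1·(≡6), b=17^2·(≡10) mod 17; (6|17)=-1, (10|17)=-1; (−1)^{1·2·8}·(-1)^2·(-1)^1 = -1.
v=3: a=3^-4·(≡2), b=3^-8·(≡1) mod 3; (2|3)=-1, (1|3)=+1; (−1)^{-4·-8·1}·(-1)^-8·(+1)^-4 = +1.
v=5: a=5^0·(≡4), b=5^2·(≡2) mod 5; (4|5)=+1, (2|5)=-1; (−1)^{0·2·2}·(+1)^2·(-1)^0 = +1.
Ram(-2431, -23) = {11, 17, 23, ∞}; no ℚ_11-point on the conic.

[11, 17, 23, inf]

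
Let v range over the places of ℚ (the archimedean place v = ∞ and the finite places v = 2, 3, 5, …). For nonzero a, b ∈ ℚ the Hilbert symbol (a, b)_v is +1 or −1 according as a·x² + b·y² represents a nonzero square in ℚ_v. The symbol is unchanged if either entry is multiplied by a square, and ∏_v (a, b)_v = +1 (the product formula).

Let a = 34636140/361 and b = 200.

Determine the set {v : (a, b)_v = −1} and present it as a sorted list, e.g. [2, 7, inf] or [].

[2, 3, 5, 11]

(a, b) ≡ (19635, 2) mod (ℚ^×)²; places V = {2, 3, 5, 7, 11, 17, 19, ∞}.
(a,b)_11: α=1, u≡5; β=0, v≡2 (mod 11); (5|11)=+1, (2|11)=-1; sign (−1)^0·+1^0·-1^1 = -1.
(a,b)_3: α=3, u≡2; β=0, v≡2 (mod 3); (2|3)=-1, (2|3)=-1; sign (−1)^0·-1^0·-1^3 = -1.
(a,b)_∞: sgn(19635)=+, sgn(2)=+, so +1.
(a,b)_17: α=1, u≡1; β=0, v≡13 (mod 17); (1|17)=+1, (13|17)=+1; sign (−1)^0·+1^0·+1^1 = +1.
(a,b)_2: α=2, β=3; u≡3, v≡1 (mod 8); ε(u)ε(v)=1·0, αω(v)=2·0, βω(u)=3·1; sum ≡ 1  ⇒  -1.
(a,b)_5: α=1, u≡3; β=2, v≡3 (mod 5); (3|5)=-1, (3|5)=-1; sign (−1)^0·-1^2·-1^1 = -1.
(a,b)_7: α=3, u≡3; β=0, v≡4 (mod 7); (3|7)=-1, (4|7)=+1; sign (−1)^0·-1^0·+1^3 = +1.
(a,b)_19: α=-2, u≡14; β=0, v≡10 (mod 19); (14|19)=-1, (10|19)=-1; sign (−1)^0·-1^0·-1^-2 = +1.
|Ram(19635, 2)| = 4, even; anisotropic at {2, 3, 5, 11}.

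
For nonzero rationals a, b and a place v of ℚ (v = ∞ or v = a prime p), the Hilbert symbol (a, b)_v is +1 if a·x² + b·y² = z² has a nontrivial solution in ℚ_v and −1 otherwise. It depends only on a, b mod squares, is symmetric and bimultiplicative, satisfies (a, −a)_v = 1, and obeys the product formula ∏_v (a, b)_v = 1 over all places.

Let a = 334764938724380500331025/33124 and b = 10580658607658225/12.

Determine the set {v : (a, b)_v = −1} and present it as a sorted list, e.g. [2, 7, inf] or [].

(a, b) ≡ (64107969, 6066483) mod (ℚ^×)²; places V = {2, 3, 5, 7, 13, 17, 23, 31, 37, 41, 43, ∞}.
(a,b)_3: α=7, u≡2; β=-1, v≡2 (mod 3); (2|3)=-1, (2|3)=-1; sign (−1)^1·-1^-1·-1^7 = -1.
(a,b)_13: α=-2, u≡4; β=0, v≡5 (mod 13); (4|13)=+1, (5|13)=-1; sign (−1)^0·+1^0·-1^-2 = +1.
(a,b)_43: α=1, u≡22; β=1, v≡17 (mod 43); (22|43)=-1, (17|43)=+1; sign (−1)^1·-1^1·+1^1 = +1.
(a,b)_37: α=4, u≡12; β=3, v≡12 (mod 37); (12|37)=+1, (12|37)=+1; sign (−1)^0·+1^3·+1^4 = +1.
(a,b)_41: α=1, u≡2; β=1, v≡14 (mod 41); (2|41)=+1, (14|41)=-1; sign (−1)^0·+1^1·-1^1 = -1.
(a,b)_17: α=3, u≡2; β=2, v≡13 (mod 17); (2|17)=+1, (13|17)=+1; sign (−1)^0·+1^2·+1^3 = +1.
(a,b)_∞: sgn(64107969)=+, sgn(6066483)=+, so +1.
(a,b)_7: α=-2, u≡4; β=0, v≡6 (mod 7); (4|7)=+1, (6|7)=-1; sign (−1)^0·+1^0·-1^-2 = +1.
(a,b)_5: α=2, u≡4; β=2, v≡2 (mod 5); (4|5)=+1, (2|5)=-1; sign (−1)^0·+1^2·-1^2 = +1.
(a,b)_23: α=3, u≡6; β=2, v≡3 (mod 23); (6|23)=+1, (3|23)=+1; sign (−1)^0·+1^2·+1^3 = +1.
(a,b)_31: α=1, u≡16; β=1, v≡22 (mod 31); (16|31)=+1, (22|31)=-1; sign (−1)^1·+1^1·-1^1 = +1.
(a,b)_2: α=-2, β=-2; u≡1, v≡3 (mod 8); ε(u)ε(v)=0·1, αω(v)=-2·1, βω(u)=-2·0; sum ≡ 0  ⇒  +1.
|Ram(64107969, 6066483)| = 2, even; anisotropic at {3, 41}.

[3, 41]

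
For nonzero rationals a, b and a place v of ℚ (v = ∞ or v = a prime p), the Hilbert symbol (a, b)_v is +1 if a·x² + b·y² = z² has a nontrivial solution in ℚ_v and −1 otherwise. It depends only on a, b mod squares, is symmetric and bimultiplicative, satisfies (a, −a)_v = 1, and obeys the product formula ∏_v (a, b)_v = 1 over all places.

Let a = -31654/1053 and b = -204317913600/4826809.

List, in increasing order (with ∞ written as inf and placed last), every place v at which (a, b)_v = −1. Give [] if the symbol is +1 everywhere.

Mod squares: a ≡ -8398, b ≡ -34. Check v ∈ {∞, 2, 3, 5, 7, 13, 17, 19}.
v=∞: -8398 < 0 and -34 < 0  ⇒  (a,b)_∞ = -1.
v=7: a=7^2·(≡4), b=7^0·(≡4) mod 7; (4|7)=+1, (4|7)=+1; (−1)^{2·0·3}·(+1)^0·(+1)^2 = +1.
v=17: a=17^1·(≡9), b=17^3·(≡15) mod 17; (9|17)=+1, (15|17)=+1; (−1)^{1·3·8}·(+1)^3·(+1)^1 = +1.
v=13: a=13^-1·(≡9), b=13^-6·(≡5) mod 13; (9|13)=+1, (5|13)=-1; (−1)^{-1·-6·6}·(+1)^-6·(-1)^-1 = -1.
v=5: a=5^0·(≡2), b=5^2·(≡4) mod 5; (2|5)=-1, (4|5)=+1; (−1)^{0·2·2}·(-1)^2·(+1)^0 = +1.
v=3: a=3^-4·(≡2), b=3^2·(≡2) mod 3; (2|3)=-1, (2|3)=-1; (−1)^{-4·2·1}·(-1)^2·(-1)^-4 = +1.
v=2: v_2(a)=1, v_2(b)=9; units ≡ 1, 7 (mod 8); ε·ε+αω+βω = 0·1+1·0+9·0 ≡ 0  ⇒  (a,b)_2 = +1.
v=19: a=19^1·(≡15), b=19^2·(≡16) mod 19; (15|19)=-1, (16|19)=+1; (−1)^{1·2·9}·(-1)^2·(+1)^1 = +1.
(-8398, -34 / ℚ) ramifies at {13, ∞}: a division algebra.

[13, inf]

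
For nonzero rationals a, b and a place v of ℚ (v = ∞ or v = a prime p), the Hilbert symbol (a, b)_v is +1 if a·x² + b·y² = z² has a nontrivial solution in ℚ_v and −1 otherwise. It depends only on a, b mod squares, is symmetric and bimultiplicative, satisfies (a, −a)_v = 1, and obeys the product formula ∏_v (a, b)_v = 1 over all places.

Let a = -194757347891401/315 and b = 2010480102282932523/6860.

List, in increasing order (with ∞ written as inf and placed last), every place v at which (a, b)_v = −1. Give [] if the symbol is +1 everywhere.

Mod squares: a ≡ -35, b ≡ 40145. Check v ∈ {∞, 2, 3, 5, 7, 23, 31, 37}.
v=5: a=5^-1·(≡3), b=5^-1·(≡4) mod 5; (3|5)=-1, (4|5)=+1; (−1)^{-1·-1·2}·(-1)^-1·(+1)^-1 = -1.
v=3: a=3^-2·(≡1), b=3^2·(≡2) mod 3; (1|3)=+1, (2|3)=-1; (−1)^{-2·2·1}·(+1)^2·(-1)^-2 = +1.
v=2: v_2(a)=0, v_2(b)=-2; units ≡ 5, 1 (mod 8); ε·ε+αω+βω = 0·0+0·0+-2·1 ≡ 0  ⇒  (a,b)_2 = +1.
v=37: a=37^2·(≡35), b=37^3·(≡26) mod 37; (35|37)=-1, (26|37)=+1; (−1)^{2·3·18}·(-1)^3·(+1)^2 = -1.
v=23: a=23^6·(≡21), b=23^6·(≡17) mod 23; (21|23)=-1, (17|23)=-1; (−1)^{6·6·11}·(-1)^6·(-1)^6 = +1.
v=31: a=31^2·(≡23), b=31^3·(≡23) mod 31; (23|31)=-1, (23|31)=-1; (−1)^{2·3·15}·(-1)^3·(-1)^2 = -1.
v=7: a=7^-1·(≡2), b=7^-3·(≡2) mod 7; (2|7)=+1, (2|7)=+1; (−1)^{-1·-3·3}·(+1)^-3·(+1)^-1 = -1.
v=∞: -35 < 0 and 40145 > 0  ⇒  (a,b)_∞ = +1.
(-35, 40145 / ℚ) ramifies at {5, 7, 31, 37}: a division algebra.

[5, 7, 31, 37]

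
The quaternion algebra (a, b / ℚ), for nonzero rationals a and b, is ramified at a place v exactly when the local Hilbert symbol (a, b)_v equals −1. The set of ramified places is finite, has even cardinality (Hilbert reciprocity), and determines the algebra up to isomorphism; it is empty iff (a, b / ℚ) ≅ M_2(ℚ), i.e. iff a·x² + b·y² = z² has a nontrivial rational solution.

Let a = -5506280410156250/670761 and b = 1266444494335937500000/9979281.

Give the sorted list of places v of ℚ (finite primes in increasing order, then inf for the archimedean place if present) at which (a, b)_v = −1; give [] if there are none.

[2, 17, 23, 47]

(a, b) ≡ (-1065866, 46342) mod (ℚ^×)²; places V = {2, 3, 5, 7, 13, 17, 23, 29, 47, ∞}.
(a,b)_7: α=-2, u≡6; β=0, v≡1 (mod 7); (6|7)=-1, (1|7)=+1; sign (−1)^0·-1^0·+1^-2 = +1.
(a,b)_∞: sgn(-1065866)=−, sgn(46342)=+, so +1.
(a,b)_2: α=1, β=5; u≡3, v≡3 (mod 8); ε(u)ε(v)=1·1, αω(v)=1·1, βω(u)=5·1; sum ≡ 1  ⇒  -1.
(a,b)_29: α=1, u≡10; β=1, v≡8 (mod 29); (10|29)=-1, (8|29)=-1; sign (−1)^0·-1^1·-1^1 = +1.
(a,b)_23: α=3, u≡8; β=4, v≡19 (mod 23); (8|23)=+1, (19|23)=-1; sign (−1)^0·+1^4·-1^3 = -1.
(a,b)_13: α=-2, u≡4; β=-2, v≡9 (mod 13); (4|13)=+1, (9|13)=+1; sign (−1)^0·+1^-2·+1^-2 = +1.
(a,b)_17: α=1, u≡13; β=1, v≡11 (mod 17); (13|17)=+1, (11|17)=-1; sign (−1)^0·+1^1·-1^1 = -1.
(a,b)_47: α=1, u≡44; β=1, v≡19 (mod 47); (44|47)=-1, (19|47)=-1; sign (−1)^1·-1^1·-1^1 = -1.
(a,b)_5: α=10, u≡1; β=14, v≡2 (mod 5); (1|5)=+1, (2|5)=-1; sign (−1)^0·+1^14·-1^10 = +1.
(a,b)_3: α=-4, u≡1; β=-10, v≡1 (mod 3); (1|3)=+1, (1|3)=+1; sign (−1)^0·+1^-10·+1^-4 = +1.
Ram(-1065866, 46342) = {2, 17, 23, 47}; no ℚ_2-point on the conic.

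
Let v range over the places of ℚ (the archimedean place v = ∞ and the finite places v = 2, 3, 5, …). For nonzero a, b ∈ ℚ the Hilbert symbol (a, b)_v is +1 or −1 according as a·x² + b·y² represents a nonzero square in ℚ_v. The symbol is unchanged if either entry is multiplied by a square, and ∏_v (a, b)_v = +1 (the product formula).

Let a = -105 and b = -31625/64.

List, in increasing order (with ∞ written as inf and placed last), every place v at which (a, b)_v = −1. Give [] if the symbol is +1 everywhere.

(a, b) ≡ (-105, -1265) mod (ℚ^×)²; places V = {2, 3, 5, 7, 11, 23, ∞}.
(a,b)_7: α=1, u≡6; β=0, v≡1 (mod 7); (6|7)=-1, (1|7)=+1; sign (−1)^0·-1^0·+1^1 = +1.
(a,b)_∞: sgn(-105)=−, sgn(-1265)=−, so -1.
(a,b)_11: α=0, u≡5; β=1, v≡2 (mod 11); (5|11)=+1, (2|11)=-1; sign (−1)^0·+1^1·-1^0 = +1.
(a,b)_3: α=1, u≡1; β=0, v≡1 (mod 3); (1|3)=+1, (1|3)=+1; sign (−1)^0·+1^0·+1^1 = +1.
(a,b)_23: α=0, u≡10; β=1, v≡22 (mod 23); (10|23)=-1, (22|23)=-1; sign (−1)^0·-1^1·-1^0 = -1.
(a,b)_5: α=1, u≡4; β=3, v≡3 (mod 5); (4|5)=+1, (3|5)=-1; sign (−1)^0·+1^3·-1^1 = -1.
(a,b)_2: α=0, β=-6; u≡7, v≡7 (mod 8); ε(u)ε(v)=1·1, αω(v)=0·0, βω(u)=-6·0; sum ≡ 1  ⇒  -1.
|Ram(-105, -1265)| = 4, even; anisotropic at {2, 5, 23, ∞}.

[2, 5, 23, inf]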